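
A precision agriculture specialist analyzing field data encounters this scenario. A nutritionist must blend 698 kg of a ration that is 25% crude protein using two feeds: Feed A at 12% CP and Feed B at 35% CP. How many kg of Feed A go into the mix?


parts_A = CP_b - target = 35 - 25 = 10
parts_B = target - CP_a = 25 - 12 = 13
total_parts = 10 + 13 = 23
Feed A = 698 * 10 / 23 = 303.48 kg
Feed B = 698 * 13 / 23 = 394.52 kg

303.48 kg


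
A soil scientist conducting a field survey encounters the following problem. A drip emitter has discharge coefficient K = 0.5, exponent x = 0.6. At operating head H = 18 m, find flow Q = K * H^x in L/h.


Q = K * H^x
  = 0.5 * 18^0.6
  = 0.5 * 5.6645
  = 2.83 L/h


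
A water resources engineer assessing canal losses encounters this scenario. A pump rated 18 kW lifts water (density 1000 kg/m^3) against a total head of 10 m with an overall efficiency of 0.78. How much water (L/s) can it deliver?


Q = (P * 1000 * eta) / (rho * g * H)
  = (18 * 1000 * 0.78) / (1000 * 9.81 * 10)
  = 14040 / 98100
  = 0.14312 m^3/s = 143.12 L/s


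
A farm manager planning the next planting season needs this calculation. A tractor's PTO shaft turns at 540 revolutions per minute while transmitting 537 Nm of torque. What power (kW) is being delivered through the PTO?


P = 2*pi*n*T / 60000
  = 2*pi * 540 * 537 / 60000
  = 1821998.08 / 60000
  = 30.37 kW


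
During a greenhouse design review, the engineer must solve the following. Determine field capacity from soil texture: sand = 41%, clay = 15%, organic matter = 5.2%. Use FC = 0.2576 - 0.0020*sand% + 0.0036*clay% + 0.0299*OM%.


FC = 0.2576 - 0.0020*41 + 0.0036*15 + 0.0299*5.2
   = 0.2576 - 0.0820 + 0.0540 + 0.1555
   = 0.3851


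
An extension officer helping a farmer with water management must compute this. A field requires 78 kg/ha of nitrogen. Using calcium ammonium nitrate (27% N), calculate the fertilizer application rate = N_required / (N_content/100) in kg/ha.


Rate = N_required / (N_content / 100)
     = 78 / (27 / 100)
     = 78 / 0.27
     = 288.89 kg/ha


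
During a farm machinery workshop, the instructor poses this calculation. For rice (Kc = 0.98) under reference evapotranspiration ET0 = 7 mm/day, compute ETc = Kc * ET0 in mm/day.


ETc = Kc * ET0
    = 0.98 * 7
    = 6.86 mm/day


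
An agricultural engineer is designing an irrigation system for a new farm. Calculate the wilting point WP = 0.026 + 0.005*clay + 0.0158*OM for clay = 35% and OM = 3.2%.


WP = 0.026 + 0.005*35 + 0.0158*3.2
   = 0.026 + 0.1750 + 0.0506
   = 0.2516


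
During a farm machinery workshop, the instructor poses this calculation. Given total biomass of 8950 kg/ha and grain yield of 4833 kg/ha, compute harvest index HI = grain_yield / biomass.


HI = grain_yield / biomass
   = 4833 / 8950
   = 0.54


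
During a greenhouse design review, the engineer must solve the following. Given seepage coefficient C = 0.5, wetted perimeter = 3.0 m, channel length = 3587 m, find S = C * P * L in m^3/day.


S = C * P * L
  = 0.5 * 3.0 * 3587
  = 5380.50 m^3/day


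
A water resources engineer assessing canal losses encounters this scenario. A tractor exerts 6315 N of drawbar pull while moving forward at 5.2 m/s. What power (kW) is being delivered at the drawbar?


P = F * v / 1000
  = 6315 * 5.2 / 1000
  = 32838 / 1000
  = 32.84 kW


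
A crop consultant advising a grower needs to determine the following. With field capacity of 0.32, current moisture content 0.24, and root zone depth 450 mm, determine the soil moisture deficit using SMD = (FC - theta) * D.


SMD = (FC - theta) * D
    = (0.32 - 0.24) * 450
    = 0.080 * 450
    = 36 mm


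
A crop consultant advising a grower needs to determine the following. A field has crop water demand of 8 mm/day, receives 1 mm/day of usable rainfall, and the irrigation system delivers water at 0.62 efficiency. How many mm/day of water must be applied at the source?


IWR = (ETc - Pe) / Ea
    = (8 - 1) / 0.62
    = 7 / 0.62
    = 11.29 mm/day


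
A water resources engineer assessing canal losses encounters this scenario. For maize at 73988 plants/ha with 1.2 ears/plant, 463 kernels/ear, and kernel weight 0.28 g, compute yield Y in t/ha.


Y = density * ears * kernels * kw
  = 73988 * 1.2 * 463 * 0.28 g/ha
  = 11510165.18 g/ha
  = 11510.17 kg/ha = 11.51 t/ha


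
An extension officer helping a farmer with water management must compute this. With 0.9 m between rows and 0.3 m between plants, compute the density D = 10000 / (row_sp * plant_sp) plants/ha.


D = 10000 / (row_sp * plant_sp)
  = 10000 / (0.9 * 0.3)
  = 10000 / 0.2700
  = 37037.04 plants/ha


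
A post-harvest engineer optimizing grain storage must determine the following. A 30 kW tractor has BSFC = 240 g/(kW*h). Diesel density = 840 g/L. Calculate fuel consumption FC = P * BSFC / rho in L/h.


FC = P * BSFC / rho_fuel
   = 30 * 240 / 840
   = 7200 / 840
   = 8.57 L/h


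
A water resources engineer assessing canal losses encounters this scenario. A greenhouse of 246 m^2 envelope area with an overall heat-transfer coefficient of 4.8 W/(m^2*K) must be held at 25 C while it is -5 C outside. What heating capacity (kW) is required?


dT = 25 - (-5) = 30 K
Q = U * A * dT
  = 4.8 * 246 * 30
  = 35424 W = 35.42 kW


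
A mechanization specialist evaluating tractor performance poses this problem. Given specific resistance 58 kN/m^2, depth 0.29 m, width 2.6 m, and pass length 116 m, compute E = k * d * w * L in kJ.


E = k * d * w * L
  = 58 * 0.29 * 2.6 * 116
  = 5072.91 kJ


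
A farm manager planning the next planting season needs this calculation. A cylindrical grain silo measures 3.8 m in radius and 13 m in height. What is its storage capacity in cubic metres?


V = pi * r^2 * h
  = pi * 3.8^2 * 13
  = pi * 14.44 * 13
  = 589.74 m^3


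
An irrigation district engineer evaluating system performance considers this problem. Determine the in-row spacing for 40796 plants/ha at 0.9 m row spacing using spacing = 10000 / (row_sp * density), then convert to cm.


spacing = 10000 / (row_sp * density)
        = 10000 / (0.9 * 40796)
        = 10000 / 36716.40
        = 0.27236 m = 27.24 cm


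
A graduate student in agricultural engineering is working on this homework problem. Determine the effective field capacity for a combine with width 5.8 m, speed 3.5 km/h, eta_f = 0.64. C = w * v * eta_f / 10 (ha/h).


C = w * v * eta_f / 10
  = 5.8 * 3.5 * 0.64 / 10
  = 12.99 / 10
  = 1.30 ha/h


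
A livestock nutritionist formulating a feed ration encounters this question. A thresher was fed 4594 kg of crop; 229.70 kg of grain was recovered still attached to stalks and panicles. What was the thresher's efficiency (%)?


eta = (total - unthreshed) / total * 100
    = (4594 - 229.70) / 4594 * 100
    = 4364.30 / 4594 * 100
    = 95%


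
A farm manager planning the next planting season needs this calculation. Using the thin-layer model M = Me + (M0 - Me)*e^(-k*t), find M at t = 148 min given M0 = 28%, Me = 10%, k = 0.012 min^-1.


M = Me + (M0 - Me) * e^(-k*t)
  = 10 + (28 - 10) * e^(-0.012*148)
  = 10 + 18 * e^(-1.776)
  = 10 + 18 * 0.16931
  = 10 + 3.0477
  = 13.05%


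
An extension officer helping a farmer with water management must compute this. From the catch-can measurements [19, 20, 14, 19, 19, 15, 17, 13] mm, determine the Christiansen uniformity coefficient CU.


xbar = 136 / 8 = 17
sum|xi - xbar| = 18
CU = 100 * (1 - 18 / (8 * 17))
   = 100 * (1 - 0.1324)
   = 86.76%


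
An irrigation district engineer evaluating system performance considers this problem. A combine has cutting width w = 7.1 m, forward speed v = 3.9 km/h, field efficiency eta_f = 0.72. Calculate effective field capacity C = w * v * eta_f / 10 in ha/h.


C = w * v * eta_f / 10
  = 7.1 * 3.9 * 0.72 / 10
  = 19.94 / 10
  = 1.99 ha/h


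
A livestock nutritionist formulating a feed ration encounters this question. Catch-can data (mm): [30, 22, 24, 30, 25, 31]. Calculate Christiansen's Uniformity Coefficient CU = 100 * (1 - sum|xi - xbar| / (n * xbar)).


xbar = 162 / 6 = 27
sum|xi - xbar| = 20
CU = 100 * (1 - 20 / (6 * 27))
   = 100 * (1 - 0.1235)
   = 87.65%


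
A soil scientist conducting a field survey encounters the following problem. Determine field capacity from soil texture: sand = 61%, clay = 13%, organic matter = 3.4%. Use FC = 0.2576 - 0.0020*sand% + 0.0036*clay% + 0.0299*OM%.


FC = 0.2576 - 0.0020*61 + 0.0036*13 + 0.0299*3.4
   = 0.2576 - 0.1220 + 0.0468 + 0.1017
   = 0.2841


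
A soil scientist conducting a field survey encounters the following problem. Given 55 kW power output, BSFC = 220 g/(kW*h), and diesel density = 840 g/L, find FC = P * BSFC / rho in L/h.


FC = P * BSFC / rho_fuel
   = 55 * 220 / 840
   = 12100 / 840
   = 14.40 L/h


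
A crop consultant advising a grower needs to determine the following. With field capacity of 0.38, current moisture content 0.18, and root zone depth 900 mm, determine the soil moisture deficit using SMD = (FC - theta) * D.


SMD = (FC - theta) * D
    = (0.38 - 0.18) * 900
    = 0.200 * 900
    = 180 mm


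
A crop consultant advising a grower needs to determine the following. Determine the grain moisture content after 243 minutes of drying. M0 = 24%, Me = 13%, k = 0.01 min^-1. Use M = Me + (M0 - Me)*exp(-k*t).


M = Me + (M0 - Me) * e^(-k*t)
  = 13 + (24 - 13) * e^(-0.01*243)
  = 13 + 11 * e^(-2.430)
  = 13 + 11 * 0.08804
  = 13 + 0.9684
  = 13.97%


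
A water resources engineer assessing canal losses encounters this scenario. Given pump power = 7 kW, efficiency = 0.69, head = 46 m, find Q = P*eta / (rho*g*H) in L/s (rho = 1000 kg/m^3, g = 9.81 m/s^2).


Q = (P * 1000 * eta) / (rho * g * H)
  = (7 * 1000 * 0.69) / (1000 * 9.81 * 46)
  = 4830 / 451260
  = 0.01070 m^3/s = 10.70 L/s


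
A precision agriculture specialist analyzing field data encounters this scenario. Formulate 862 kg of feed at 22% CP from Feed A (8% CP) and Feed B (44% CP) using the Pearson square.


parts_A = CP_b - target = 44 - 22 = 22
parts_B = target - CP_a = 22 - 8 = 14
total_parts = 22 + 14 = 36
Feed A = 862 * 22 / 36 = 526.78 kg
Feed B = 862 * 14 / 36 = 335.22 kg

526.78 kg


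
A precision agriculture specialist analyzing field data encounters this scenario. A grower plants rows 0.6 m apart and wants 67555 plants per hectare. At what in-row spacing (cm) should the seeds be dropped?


spacing = 10000 / (row_sp * density)
        = 10000 / (0.6 * 67555)
        = 10000 / 40533
        = 0.24671 m = 24.67 cm


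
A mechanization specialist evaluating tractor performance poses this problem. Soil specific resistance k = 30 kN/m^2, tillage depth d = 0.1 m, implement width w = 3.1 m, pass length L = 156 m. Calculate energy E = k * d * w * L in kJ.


E = k * d * w * L
  = 30 * 0.1 * 3.1 * 156
  = 1450.80 kJ


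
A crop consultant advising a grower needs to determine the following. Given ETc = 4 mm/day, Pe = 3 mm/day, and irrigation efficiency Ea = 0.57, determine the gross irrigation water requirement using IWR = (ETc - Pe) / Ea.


IWR = (ETc - Pe) / Ea
    = (4 - 3) / 0.57
    = 1 / 0.57
    = 1.75 mm/day


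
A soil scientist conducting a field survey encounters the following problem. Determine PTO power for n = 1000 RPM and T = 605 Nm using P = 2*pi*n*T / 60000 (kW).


P = 2*pi*n*T / 60000
  = 2*pi * 1000 * 605 / 60000
  = 3801327.11 / 60000
  = 63.36 kW


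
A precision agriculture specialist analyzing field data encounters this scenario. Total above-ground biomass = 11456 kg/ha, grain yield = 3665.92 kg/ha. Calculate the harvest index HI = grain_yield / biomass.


HI = grain_yield / biomass
   = 3665.92 / 11456
   = 0.32


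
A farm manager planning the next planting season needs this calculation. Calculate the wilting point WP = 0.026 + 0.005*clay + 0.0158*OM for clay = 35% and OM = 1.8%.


WP = 0.026 + 0.005*35 + 0.0158*1.8
   = 0.026 + 0.1750 + 0.0284
   = 0.2294


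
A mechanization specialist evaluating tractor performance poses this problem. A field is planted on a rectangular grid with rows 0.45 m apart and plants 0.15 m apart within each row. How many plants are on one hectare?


D = 10000 / (row_sp * plant_sp)
  = 10000 / (0.45 * 0.15)
  = 10000 / 0.0675
  = 148148.15 plants/ha


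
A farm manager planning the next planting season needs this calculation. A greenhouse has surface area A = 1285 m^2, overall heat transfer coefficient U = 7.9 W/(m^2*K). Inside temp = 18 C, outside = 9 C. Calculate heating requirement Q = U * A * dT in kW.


dT = 18 - (9) = 9 K
Q = U * A * dT
  = 7.9 * 1285 * 9
  = 91363.50 W = 91.36 kW


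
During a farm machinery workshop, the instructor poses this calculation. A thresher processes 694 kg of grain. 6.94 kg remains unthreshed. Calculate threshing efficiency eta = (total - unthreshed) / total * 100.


eta = (total - unthreshed) / total * 100
    = (694 - 6.94) / 694 * 100
    = 687.06 / 694 * 100
    = 99%


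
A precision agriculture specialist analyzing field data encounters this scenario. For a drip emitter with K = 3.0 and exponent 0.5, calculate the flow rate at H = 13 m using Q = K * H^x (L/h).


Q = K * H^x
  = 3.0 * 13^0.5
  = 3.0 * 3.6056
  = 10.82 L/h


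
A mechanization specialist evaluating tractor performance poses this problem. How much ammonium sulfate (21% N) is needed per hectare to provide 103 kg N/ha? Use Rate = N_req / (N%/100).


Rate = N_required / (N_content / 100)
     = 103 / (21 / 100)
     = 103 / 0.21
     = 490.48 kg/ha


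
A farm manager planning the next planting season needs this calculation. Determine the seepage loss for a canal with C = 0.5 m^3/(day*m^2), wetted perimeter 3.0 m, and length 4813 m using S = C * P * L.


S = C * P * L
  = 0.5 * 3.0 * 4813
  = 7219.50 m^3/day


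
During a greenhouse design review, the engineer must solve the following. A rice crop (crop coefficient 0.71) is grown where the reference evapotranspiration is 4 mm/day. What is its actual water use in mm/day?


ETc = Kc * ET0
    = 0.71 * 4
    = 2.84 mm/day


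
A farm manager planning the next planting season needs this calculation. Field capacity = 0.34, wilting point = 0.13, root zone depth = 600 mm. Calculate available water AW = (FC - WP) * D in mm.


AW = (FC - WP) * D
   = (0.34 - 0.13) * 600
   = 0.21 * 600
   = 126 mm


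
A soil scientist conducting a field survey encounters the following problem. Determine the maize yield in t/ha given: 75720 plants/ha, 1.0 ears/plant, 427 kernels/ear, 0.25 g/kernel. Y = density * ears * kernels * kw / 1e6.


Y = density * ears * kernels * kw
  = 75720 * 1.0 * 427 * 0.25 g/ha
  = 8083110 g/ha
  = 8083.11 kg/ha = 8.08 t/ha


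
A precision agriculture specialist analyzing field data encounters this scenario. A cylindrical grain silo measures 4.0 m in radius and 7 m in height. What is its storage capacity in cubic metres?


V = pi * r^2 * h
  = pi * 4.0^2 * 7
  = pi * 16 * 7
  = 351.86 m^3


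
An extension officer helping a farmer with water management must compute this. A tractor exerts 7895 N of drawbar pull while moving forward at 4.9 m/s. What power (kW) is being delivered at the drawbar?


P = F * v / 1000
  = 7895 * 4.9 / 1000
  = 38685.50 / 1000
  = 38.69 kW


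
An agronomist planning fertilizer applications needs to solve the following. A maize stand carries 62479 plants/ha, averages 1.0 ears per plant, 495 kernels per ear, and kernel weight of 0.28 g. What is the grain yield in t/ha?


Y = density * ears * kernels * kw
  = 62479 * 1.0 * 495 * 0.28 g/ha
  = 8659589.40 g/ha
  = 8659.59 kg/ha = 8.66 t/ha


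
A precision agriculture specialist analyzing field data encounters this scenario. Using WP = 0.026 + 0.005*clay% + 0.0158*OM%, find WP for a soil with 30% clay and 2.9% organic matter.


WP = 0.026 + 0.005*30 + 0.0158*2.9
   = 0.026 + 0.1500 + 0.0458
   = 0.2218


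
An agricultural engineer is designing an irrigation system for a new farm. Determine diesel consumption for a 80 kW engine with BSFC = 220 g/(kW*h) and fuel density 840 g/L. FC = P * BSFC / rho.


FC = P * BSFC / rho_fuel
   = 80 * 220 / 840
   = 17600 / 840
   = 20.95 L/h


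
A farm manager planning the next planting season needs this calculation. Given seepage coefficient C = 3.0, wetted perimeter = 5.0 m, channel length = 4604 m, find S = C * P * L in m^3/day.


S = C * P * L
  = 3.0 * 5.0 * 4604
  = 69060 m^3/day


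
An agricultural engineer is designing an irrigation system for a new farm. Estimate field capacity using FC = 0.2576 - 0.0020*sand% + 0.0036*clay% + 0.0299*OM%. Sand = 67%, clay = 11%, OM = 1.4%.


FC = 0.2576 - 0.0020*67 + 0.0036*11 + 0.0299*1.4
   = 0.2576 - 0.1340 + 0.0396 + 0.0419
   = 0.2051


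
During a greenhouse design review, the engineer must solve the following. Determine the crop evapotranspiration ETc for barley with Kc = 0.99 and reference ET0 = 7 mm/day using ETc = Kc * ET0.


ETc = Kc * ET0
    = 0.99 * 7
    = 6.93 mm/day


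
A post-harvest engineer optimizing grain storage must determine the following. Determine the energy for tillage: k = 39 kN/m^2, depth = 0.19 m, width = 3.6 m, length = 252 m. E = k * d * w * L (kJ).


E = k * d * w * L
  = 39 * 0.19 * 3.6 * 252
  = 6722.35 kJ


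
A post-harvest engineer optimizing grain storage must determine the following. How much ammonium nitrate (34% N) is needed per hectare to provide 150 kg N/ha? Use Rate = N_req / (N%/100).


Rate = N_required / (N_content / 100)
     = 150 / (34 / 100)
     = 150 / 0.34
     = 441.18 kg/ha


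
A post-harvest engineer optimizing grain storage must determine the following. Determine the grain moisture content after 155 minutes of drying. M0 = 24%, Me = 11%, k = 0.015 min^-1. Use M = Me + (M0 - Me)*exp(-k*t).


M = Me + (M0 - Me) * e^(-k*t)
  = 11 + (24 - 11) * e^(-0.015*155)
  = 11 + 13 * e^(-2.325)
  = 11 + 13 * 0.09778
  = 11 + 1.2712
  = 12.27%


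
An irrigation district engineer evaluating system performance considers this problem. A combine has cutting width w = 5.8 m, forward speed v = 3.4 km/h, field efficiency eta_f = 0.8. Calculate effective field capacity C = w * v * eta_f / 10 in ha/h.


C = w * v * eta_f / 10
  = 5.8 * 3.4 * 0.8 / 10
  = 15.78 / 10
  = 1.58 ha/h


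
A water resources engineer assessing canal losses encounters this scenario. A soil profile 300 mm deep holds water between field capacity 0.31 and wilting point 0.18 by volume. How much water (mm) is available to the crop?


AW = (FC - WP) * D
   = (0.31 - 0.18) * 300
   = 0.13 * 300
   = 39 mm


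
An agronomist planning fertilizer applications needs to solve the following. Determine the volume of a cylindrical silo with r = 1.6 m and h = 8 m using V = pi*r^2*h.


V = pi * r^2 * h
  = pi * 1.6^2 * 8
  = pi * 2.56 * 8
  = 64.34 m^3


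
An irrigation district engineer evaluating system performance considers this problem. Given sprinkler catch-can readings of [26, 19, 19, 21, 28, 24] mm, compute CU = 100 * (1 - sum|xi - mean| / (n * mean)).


xbar = 137 / 6 = 22.833
sum|xi - xbar| = 19
CU = 100 * (1 - 19 / (6 * 22.833))
   = 100 * (1 - 0.1387)
   = 86.13%


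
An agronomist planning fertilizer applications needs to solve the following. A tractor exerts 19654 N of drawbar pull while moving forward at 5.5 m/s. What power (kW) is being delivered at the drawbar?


P = F * v / 1000
  = 19654 * 5.5 / 1000
  = 108097 / 1000
  = 108.10 kW


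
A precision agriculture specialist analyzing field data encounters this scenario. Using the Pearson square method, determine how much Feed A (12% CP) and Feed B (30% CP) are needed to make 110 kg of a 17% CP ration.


parts_A = CP_b - target = 30 - 17 = 13
parts_B = target - CP_a = 17 - 12 = 5
total_parts = 13 + 5 = 18
Feed A = 110 * 13 / 18 = 79.44 kg
Feed B = 110 * 5 / 18 = 30.56 kg

79.44 kg


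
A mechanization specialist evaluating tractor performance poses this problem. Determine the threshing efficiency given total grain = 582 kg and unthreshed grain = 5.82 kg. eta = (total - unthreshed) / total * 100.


eta = (total - unthreshed) / total * 100
    = (582 - 5.82) / 582 * 100
    = 576.18 / 582 * 100
    = 99%


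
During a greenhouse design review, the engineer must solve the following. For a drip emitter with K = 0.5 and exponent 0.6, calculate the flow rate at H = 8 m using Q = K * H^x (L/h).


Q = K * H^x
  = 0.5 * 8^0.6
  = 0.5 * 3.4822
  = 1.74 L/h


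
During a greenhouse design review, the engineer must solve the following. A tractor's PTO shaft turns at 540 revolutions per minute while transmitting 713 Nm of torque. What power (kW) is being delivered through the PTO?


P = 2*pi*n*T / 60000
  = 2*pi * 540 * 713 / 60000
  = 2419152.01 / 60000
  = 40.32 kW


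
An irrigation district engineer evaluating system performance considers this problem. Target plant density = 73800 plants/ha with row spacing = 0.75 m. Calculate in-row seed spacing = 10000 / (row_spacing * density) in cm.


spacing = 10000 / (row_sp * density)
        = 10000 / (0.75 * 73800)
        = 10000 / 55350
        = 0.18067 m = 18.07 cm


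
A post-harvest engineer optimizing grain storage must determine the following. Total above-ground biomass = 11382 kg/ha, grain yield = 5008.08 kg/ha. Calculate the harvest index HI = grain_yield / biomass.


HI = grain_yield / biomass
   = 5008.08 / 11382
   = 0.44


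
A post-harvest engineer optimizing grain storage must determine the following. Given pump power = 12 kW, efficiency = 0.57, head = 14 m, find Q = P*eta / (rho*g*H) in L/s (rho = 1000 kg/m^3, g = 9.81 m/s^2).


Q = (P * 1000 * eta) / (rho * g * H)
  = (12 * 1000 * 0.57) / (1000 * 9.81 * 14)
  = 6840 / 137340
  = 0.04980 m^3/s = 49.80 L/s


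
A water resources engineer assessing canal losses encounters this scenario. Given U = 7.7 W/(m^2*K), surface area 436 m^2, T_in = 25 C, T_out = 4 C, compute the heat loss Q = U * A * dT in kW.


dT = 25 - (4) = 21 K
Q = U * A * dT
  = 7.7 * 436 * 21
  = 70501.20 W = 70.50 kW


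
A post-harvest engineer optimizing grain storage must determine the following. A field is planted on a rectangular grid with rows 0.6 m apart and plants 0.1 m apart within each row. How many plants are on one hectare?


D = 10000 / (row_sp * plant_sp)
  = 10000 / (0.6 * 0.1)
  = 10000 / 0.0600
  = 166666.67 plants/ha


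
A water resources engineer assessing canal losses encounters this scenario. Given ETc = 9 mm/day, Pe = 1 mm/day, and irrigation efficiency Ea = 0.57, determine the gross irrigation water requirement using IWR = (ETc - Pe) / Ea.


IWR = (ETc - Pe) / Ea
    = (9 - 1) / 0.57
    = 8 / 0.57
    = 14.04 mm/day


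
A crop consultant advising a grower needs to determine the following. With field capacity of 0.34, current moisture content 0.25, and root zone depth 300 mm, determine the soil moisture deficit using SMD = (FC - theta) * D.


SMD = (FC - theta) * D
    = (0.34 - 0.25) * 300
    = 0.090 * 300
    = 27 mm


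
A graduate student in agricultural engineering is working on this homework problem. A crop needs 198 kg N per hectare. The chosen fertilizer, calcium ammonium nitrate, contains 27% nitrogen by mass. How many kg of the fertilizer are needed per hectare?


Rate = N_required / (N_content / 100)
     = 198 / (27 / 100)
     = 198 / 0.27
     = 733.33 kg/ha


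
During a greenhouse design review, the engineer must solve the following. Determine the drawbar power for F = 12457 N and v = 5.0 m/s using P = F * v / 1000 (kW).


P = F * v / 1000
  = 12457 * 5.0 / 1000
  = 62285 / 1000
  = 62.29 kW


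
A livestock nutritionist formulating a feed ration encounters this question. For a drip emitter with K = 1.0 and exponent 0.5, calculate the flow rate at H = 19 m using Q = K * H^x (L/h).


Q = K * H^x
  = 1.0 * 19^0.5
  = 1.0 * 4.3589
  = 4.36 L/h


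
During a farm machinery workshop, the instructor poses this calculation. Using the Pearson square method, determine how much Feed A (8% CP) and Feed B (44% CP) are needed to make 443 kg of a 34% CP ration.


parts_A = CP_b - target = 44 - 34 = 10
parts_B = target - CP_a = 34 - 8 = 26
total_parts = 10 + 26 = 36
Feed A = 443 * 10 / 36 = 123.06 kg
Feed B = 443 * 26 / 36 = 319.94 kg

123.06 kg


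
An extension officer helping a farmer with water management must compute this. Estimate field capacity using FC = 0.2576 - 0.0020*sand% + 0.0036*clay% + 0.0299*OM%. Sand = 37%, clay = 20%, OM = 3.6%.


FC = 0.2576 - 0.0020*37 + 0.0036*20 + 0.0299*3.6
   = 0.2576 - 0.0740 + 0.0720 + 0.1076
   = 0.3632


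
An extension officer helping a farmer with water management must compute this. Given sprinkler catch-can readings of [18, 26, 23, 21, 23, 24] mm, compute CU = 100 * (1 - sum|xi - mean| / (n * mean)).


xbar = 135 / 6 = 22.500
sum|xi - xbar| = 12
CU = 100 * (1 - 12 / (6 * 22.500))
   = 100 * (1 - 0.0889)
   = 91.11%


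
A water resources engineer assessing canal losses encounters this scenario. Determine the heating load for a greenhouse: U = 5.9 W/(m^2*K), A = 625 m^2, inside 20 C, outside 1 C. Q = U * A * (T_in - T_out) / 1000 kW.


dT = 20 - (1) = 19 K
Q = U * A * dT
  = 5.9 * 625 * 19
  = 70062.50 W = 70.06 kW


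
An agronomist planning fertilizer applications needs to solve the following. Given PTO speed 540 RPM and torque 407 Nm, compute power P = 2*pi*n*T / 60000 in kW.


P = 2*pi*n*T / 60000
  = 2*pi * 540 * 407 / 60000
  = 1380918.47 / 60000
  = 23.02 kW


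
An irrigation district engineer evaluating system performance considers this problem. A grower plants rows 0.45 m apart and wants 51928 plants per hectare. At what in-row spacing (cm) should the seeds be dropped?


spacing = 10000 / (row_sp * density)
        = 10000 / (0.45 * 51928)
        = 10000 / 23367.60
        = 0.42794 m = 42.79 cm


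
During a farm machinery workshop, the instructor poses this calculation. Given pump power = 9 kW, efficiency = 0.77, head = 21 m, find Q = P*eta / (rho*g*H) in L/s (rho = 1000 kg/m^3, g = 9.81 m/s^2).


Q = (P * 1000 * eta) / (rho * g * H)
  = (9 * 1000 * 0.77) / (1000 * 9.81 * 21)
  = 6930 / 206010
  = 0.03364 m^3/s = 33.64 L/s


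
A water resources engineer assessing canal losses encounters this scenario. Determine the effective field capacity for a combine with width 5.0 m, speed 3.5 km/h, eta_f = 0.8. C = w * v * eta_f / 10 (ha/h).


C = w * v * eta_f / 10
  = 5.0 * 3.5 * 0.8 / 10
  = 14 / 10
  = 1.40 ha/h


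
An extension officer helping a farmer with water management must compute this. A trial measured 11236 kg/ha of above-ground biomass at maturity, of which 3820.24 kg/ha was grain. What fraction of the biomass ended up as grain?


HI = grain_yield / biomass
   = 3820.24 / 11236
   = 0.34


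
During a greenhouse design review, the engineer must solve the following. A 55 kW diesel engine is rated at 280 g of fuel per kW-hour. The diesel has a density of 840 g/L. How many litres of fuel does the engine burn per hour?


FC = P * BSFC / rho_fuel
   = 55 * 280 / 840
   = 15400 / 840
   = 18.33 L/h


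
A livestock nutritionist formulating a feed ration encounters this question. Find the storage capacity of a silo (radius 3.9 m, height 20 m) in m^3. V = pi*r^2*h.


V = pi * r^2 * h
  = pi * 3.9^2 * 20
  = pi * 15.21 * 20
  = 955.67 m^3


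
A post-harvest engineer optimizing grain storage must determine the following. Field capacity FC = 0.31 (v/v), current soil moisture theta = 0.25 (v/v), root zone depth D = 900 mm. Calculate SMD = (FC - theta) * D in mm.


SMD = (FC - theta) * D
    = (0.31 - 0.25) * 900
    = 0.060 * 900
    = 54 mm


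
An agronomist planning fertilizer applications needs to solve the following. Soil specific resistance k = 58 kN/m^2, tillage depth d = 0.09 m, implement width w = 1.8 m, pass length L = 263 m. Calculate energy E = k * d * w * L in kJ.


E = k * d * w * L
  = 58 * 0.09 * 1.8 * 263
  = 2471.15 kJ


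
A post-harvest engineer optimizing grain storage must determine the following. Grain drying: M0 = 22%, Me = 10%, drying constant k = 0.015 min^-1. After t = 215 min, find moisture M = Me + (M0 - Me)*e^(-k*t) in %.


M = Me + (M0 - Me) * e^(-k*t)
  = 10 + (22 - 10) * e^(-0.015*215)
  = 10 + 12 * e^(-3.225)
  = 10 + 12 * 0.03976
  = 10 + 0.4771
  = 10.48%


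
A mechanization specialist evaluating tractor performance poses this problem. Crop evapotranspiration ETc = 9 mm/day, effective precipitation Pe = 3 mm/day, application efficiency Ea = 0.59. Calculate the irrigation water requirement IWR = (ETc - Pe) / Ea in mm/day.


IWR = (ETc - Pe) / Ea
    = (9 - 3) / 0.59
    = 6 / 0.59
    = 10.17 mm/day


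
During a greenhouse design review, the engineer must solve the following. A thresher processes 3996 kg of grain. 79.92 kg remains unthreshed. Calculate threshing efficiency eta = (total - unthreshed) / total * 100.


eta = (total - unthreshed) / total * 100
    = (3996 - 79.92) / 3996 * 100
    = 3916.08 / 3996 * 100
    = 98%


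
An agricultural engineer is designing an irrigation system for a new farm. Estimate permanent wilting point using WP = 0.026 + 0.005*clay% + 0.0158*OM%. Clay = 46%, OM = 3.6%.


WP = 0.026 + 0.005*46 + 0.0158*3.6
   = 0.026 + 0.2300 + 0.0569
   = 0.3129


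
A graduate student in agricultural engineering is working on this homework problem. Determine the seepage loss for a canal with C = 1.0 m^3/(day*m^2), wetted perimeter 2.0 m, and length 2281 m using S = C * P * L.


S = C * P * L
  = 1.0 * 2.0 * 2281
  = 4562 m^3/day


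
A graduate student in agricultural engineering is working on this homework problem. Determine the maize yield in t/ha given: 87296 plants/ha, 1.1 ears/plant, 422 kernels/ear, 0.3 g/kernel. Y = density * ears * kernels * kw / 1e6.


Y = density * ears * kernels * kw
  = 87296 * 1.1 * 422 * 0.3 g/ha
  = 12156840.96 g/ha
  = 12156.84 kg/ha = 12.16 t/ha


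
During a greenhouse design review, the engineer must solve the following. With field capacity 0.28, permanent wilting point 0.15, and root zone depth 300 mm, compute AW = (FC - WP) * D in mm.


AW = (FC - WP) * D
   = (0.28 - 0.15) * 300
   = 0.13 * 300
   = 39 mm


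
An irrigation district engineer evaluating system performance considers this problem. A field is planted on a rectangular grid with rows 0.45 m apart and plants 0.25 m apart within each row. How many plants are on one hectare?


D = 10000 / (row_sp * plant_sp)
  = 10000 / (0.45 * 0.25)
  = 10000 / 0.1125
  = 88888.89 plants/ha


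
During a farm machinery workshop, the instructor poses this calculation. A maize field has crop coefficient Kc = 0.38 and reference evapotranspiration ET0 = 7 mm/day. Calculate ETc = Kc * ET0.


ETc = Kc * ET0
    = 0.38 * 7
    = 2.66 mm/day


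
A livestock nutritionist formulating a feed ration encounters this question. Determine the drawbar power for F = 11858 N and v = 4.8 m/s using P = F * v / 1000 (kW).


P = F * v / 1000
  = 11858 * 4.8 / 1000
  = 56918.40 / 1000
  = 56.92 kW


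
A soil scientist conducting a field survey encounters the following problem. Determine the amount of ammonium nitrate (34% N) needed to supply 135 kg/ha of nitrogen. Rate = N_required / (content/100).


Rate = N_required / (N_content / 100)
     = 135 / (34 / 100)
     = 135 / 0.34
     = 397.06 kg/ha


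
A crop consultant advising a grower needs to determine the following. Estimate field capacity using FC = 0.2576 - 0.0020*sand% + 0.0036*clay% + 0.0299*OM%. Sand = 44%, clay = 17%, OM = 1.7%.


FC = 0.2576 - 0.0020*44 + 0.0036*17 + 0.0299*1.7
   = 0.2576 - 0.0880 + 0.0612 + 0.0508
   = 0.2816


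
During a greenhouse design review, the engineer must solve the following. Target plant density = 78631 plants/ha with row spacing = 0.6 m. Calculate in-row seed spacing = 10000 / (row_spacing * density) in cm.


spacing = 10000 / (row_sp * density)
        = 10000 / (0.6 * 78631)
        = 10000 / 47178.60
        = 0.21196 m = 21.20 cm


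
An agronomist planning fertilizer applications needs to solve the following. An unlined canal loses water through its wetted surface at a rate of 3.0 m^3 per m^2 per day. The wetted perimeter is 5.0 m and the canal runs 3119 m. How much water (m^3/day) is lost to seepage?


S = C * P * L
  = 3.0 * 5.0 * 3119
  = 46785 m^3/day


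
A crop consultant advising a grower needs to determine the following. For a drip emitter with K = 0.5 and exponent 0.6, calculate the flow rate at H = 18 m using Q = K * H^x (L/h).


Q = K * H^x
  = 0.5 * 18^0.6
  = 0.5 * 5.6645
  = 2.83 L/h


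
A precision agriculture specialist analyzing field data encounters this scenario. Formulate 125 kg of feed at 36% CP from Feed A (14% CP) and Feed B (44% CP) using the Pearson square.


parts_A = CP_b - target = 44 - 36 = 8
parts_B = target - CP_a = 36 - 14 = 22
total_parts = 8 + 22 = 30
Feed A = 125 * 8 / 30 = 33.33 kg
Feed B = 125 * 22 / 30 = 91.67 kg

33.33 kg


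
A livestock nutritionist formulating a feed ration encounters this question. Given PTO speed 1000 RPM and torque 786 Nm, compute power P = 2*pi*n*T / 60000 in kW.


P = 2*pi*n*T / 60000
  = 2*pi * 1000 * 786 / 60000
  = 4938583.65 / 60000
  = 82.31 kW


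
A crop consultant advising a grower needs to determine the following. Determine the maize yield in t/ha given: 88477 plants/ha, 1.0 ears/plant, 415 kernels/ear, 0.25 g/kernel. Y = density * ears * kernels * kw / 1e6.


Y = density * ears * kernels * kw
  = 88477 * 1.0 * 415 * 0.25 g/ha
  = 9179488.75 g/ha
  = 9179.49 kg/ha = 9.18 t/ha


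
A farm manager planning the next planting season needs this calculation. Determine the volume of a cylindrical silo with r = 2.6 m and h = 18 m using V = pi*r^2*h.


V = pi * r^2 * h
  = pi * 2.6^2 * 18
  = pi * 6.76 * 18
  = 382.27 m^3


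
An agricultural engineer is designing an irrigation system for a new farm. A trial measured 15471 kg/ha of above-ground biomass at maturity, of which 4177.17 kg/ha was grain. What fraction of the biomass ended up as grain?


HI = grain_yield / biomass
   = 4177.17 / 15471
   = 0.27


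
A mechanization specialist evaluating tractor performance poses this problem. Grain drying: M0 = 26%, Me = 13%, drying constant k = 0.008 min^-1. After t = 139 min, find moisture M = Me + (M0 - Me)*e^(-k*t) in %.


M = Me + (M0 - Me) * e^(-k*t)
  = 13 + (26 - 13) * e^(-0.008*139)
  = 13 + 13 * e^(-1.112)
  = 13 + 13 * 0.32890
  = 13 + 4.2757
  = 17.28%


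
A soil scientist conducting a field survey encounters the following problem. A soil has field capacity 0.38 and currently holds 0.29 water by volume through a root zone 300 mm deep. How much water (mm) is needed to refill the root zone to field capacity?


SMD = (FC - theta) * D
    = (0.38 - 0.29) * 300
    = 0.090 * 300
    = 27 mm


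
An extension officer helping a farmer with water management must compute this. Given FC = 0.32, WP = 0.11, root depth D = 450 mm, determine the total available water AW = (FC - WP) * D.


AW = (FC - WP) * D
   = (0.32 - 0.11) * 450
   = 0.21 * 450
   = 94.50 mm


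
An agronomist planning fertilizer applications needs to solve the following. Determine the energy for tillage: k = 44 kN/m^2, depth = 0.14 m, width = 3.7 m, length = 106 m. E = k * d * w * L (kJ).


E = k * d * w * L
  = 44 * 0.14 * 3.7 * 106
  = 2415.95 kJ


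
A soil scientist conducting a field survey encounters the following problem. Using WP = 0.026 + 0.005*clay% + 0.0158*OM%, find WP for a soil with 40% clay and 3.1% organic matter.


WP = 0.026 + 0.005*40 + 0.0158*3.1
   = 0.026 + 0.2000 + 0.0490
   = 0.2750


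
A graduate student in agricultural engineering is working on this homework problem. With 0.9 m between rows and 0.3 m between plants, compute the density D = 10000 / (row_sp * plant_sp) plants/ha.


D = 10000 / (row_sp * plant_sp)
  = 10000 / (0.9 * 0.3)
  = 10000 / 0.2700
  = 37037.04 plants/ha


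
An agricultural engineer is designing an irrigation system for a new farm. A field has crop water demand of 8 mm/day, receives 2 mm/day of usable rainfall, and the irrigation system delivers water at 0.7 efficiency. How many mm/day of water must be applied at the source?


IWR = (ETc - Pe) / Ea
    = (8 - 2) / 0.7
    = 6 / 0.7
    = 8.57 mm/day


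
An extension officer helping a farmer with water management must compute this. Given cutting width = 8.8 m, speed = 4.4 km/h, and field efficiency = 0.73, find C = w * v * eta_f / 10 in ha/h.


C = w * v * eta_f / 10
  = 8.8 * 4.4 * 0.73 / 10
  = 28.27 / 10
  = 2.83 ha/h


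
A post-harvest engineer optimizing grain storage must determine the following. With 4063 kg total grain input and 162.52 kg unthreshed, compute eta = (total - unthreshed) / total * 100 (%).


eta = (total - unthreshed) / total * 100
    = (4063 - 162.52) / 4063 * 100
    = 3900.48 / 4063 * 100
    = 96%


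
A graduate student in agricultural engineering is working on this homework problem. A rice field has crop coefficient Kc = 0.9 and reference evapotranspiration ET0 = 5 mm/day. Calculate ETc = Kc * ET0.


ETc = Kc * ET0
    = 0.9 * 5
    = 4.50 mm/day


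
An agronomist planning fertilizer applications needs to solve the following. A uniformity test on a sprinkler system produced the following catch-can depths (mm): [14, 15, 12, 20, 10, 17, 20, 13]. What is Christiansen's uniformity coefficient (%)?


xbar = 121 / 8 = 15.125
sum|xi - xbar| = 23.250
CU = 100 * (1 - 23.250 / (8 * 15.125))
   = 100 * (1 - 0.1921)
   = 80.79%


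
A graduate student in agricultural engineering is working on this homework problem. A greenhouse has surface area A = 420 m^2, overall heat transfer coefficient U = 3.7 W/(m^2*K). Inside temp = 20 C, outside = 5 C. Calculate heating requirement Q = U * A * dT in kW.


dT = 20 - (5) = 15 K
Q = U * A * dT
  = 3.7 * 420 * 15
  = 23310 W = 23.31 kW


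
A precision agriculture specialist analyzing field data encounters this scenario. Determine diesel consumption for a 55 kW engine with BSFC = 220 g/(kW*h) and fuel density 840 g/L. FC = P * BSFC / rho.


FC = P * BSFC / rho_fuel
   = 55 * 220 / 840
   = 12100 / 840
   = 14.40 L/h


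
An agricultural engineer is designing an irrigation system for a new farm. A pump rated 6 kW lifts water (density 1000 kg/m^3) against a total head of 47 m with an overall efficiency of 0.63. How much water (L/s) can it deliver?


Q = (P * 1000 * eta) / (rho * g * H)
  = (6 * 1000 * 0.63) / (1000 * 9.81 * 47)
  = 3780 / 461070
  = 0.00820 m^3/s = 8.20 L/s


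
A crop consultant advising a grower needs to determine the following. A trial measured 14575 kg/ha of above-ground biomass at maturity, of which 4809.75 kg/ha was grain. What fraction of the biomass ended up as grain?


HI = grain_yield / biomass
   = 4809.75 / 14575
   = 0.33


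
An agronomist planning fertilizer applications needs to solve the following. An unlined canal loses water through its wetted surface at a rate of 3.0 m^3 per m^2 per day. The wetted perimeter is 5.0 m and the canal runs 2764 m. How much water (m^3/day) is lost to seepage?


S = C * P * L
  = 3.0 * 5.0 * 2764
  = 41460 m^3/day


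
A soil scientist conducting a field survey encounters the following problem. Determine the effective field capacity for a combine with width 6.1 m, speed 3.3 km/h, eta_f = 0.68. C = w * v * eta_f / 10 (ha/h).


C = w * v * eta_f / 10
  = 6.1 * 3.3 * 0.68 / 10
  = 13.69 / 10
  = 1.37 ha/h


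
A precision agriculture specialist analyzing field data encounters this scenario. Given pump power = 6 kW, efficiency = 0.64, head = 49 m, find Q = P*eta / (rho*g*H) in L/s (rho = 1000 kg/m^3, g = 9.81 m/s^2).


Q = (P * 1000 * eta) / (rho * g * H)
  = (6 * 1000 * 0.64) / (1000 * 9.81 * 49)
  = 3840 / 480690
  = 0.00799 m^3/s = 7.99 L/s


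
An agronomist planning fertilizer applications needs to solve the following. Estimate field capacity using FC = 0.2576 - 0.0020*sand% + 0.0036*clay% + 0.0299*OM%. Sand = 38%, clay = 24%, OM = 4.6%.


FC = 0.2576 - 0.0020*38 + 0.0036*24 + 0.0299*4.6
   = 0.2576 - 0.0760 + 0.0864 + 0.1375
   = 0.4055
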